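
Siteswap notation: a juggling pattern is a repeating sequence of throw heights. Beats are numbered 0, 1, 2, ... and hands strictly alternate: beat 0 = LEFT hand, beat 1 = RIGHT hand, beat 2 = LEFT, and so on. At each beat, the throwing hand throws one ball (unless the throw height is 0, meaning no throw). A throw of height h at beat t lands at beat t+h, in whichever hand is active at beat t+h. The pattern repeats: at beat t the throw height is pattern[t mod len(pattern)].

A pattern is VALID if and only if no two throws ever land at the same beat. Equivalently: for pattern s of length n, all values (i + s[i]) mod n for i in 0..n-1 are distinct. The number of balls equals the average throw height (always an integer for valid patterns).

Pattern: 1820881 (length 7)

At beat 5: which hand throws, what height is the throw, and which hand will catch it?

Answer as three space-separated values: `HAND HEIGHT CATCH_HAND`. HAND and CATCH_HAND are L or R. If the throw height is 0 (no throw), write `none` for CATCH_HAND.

Beat 5: 5 mod 2 = 1, so hand = R
Throw height = pattern[5 mod 7] = pattern[5] = 8
Lands at beat 5+8=13, 13 mod 2 = 1, so catch hand = R

Answer: R 8 R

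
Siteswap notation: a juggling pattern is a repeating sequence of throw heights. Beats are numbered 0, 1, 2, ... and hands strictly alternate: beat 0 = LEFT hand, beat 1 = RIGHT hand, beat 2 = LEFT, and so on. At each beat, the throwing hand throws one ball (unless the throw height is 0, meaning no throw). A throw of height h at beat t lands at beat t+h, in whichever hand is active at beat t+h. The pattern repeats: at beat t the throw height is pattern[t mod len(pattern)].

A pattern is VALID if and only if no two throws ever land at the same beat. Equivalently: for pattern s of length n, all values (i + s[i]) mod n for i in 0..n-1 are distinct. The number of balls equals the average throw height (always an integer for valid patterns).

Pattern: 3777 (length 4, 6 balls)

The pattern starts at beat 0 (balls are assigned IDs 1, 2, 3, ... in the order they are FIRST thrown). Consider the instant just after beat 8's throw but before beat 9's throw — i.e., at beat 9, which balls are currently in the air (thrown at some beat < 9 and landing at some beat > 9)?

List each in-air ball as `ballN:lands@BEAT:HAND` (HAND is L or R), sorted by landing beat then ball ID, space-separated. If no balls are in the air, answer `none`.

Answer: ball1:lands@10:L ball2:lands@11:R ball5:lands@12:L ball6:lands@13:R ball4:lands@14:L

Derivation:
Beat 0 (L): throw ball1 h=3 -> lands@3:R; in-air after throw: [b1@3:R]
Beat 1 (R): throw ball2 h=7 -> lands@8:L; in-air after throw: [b1@3:R b2@8:L]
Beat 2 (L): throw ball3 h=7 -> lands@9:R; in-air after throw: [b1@3:R b2@8:L b3@9:R]
Beat 3 (R): throw ball1 h=7 -> lands@10:L; in-air after throw: [b2@8:L b3@9:R b1@10:L]
Beat 4 (L): throw ball4 h=3 -> lands@7:R; in-air after throw: [b4@7:R b2@8:L b3@9:R b1@10:L]
Beat 5 (R): throw ball5 h=7 -> lands@12:L; in-air after throw: [b4@7:R b2@8:L b3@9:R b1@10:L b5@12:L]
Beat 6 (L): throw ball6 h=7 -> lands@13:R; in-air after throw: [b4@7:R b2@8:L b3@9:R b1@10:L b5@12:L b6@13:R]
Beat 7 (R): throw ball4 h=7 -> lands@14:L; in-air after throw: [b2@8:L b3@9:R b1@10:L b5@12:L b6@13:R b4@14:L]
Beat 8 (L): throw ball2 h=3 -> lands@11:R; in-air after throw: [b3@9:R b1@10:L b2@11:R b5@12:L b6@13:R b4@14:L]
Beat 9 (R): throw ball3 h=7 -> lands@16:L; in-air after throw: [b1@10:L b2@11:R b5@12:L b6@13:R b4@14:L b3@16:L]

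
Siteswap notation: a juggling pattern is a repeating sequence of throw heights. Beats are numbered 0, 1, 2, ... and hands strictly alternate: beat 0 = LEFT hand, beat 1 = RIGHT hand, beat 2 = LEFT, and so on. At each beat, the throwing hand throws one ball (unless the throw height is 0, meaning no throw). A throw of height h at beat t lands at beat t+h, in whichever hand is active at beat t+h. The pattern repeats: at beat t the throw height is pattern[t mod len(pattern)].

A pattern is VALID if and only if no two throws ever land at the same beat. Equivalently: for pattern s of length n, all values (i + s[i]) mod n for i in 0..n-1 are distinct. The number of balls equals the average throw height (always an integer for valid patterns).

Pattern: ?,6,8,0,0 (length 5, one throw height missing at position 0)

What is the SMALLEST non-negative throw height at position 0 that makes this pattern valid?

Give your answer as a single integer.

i=0: s[i]=? (unknown)
i=1: (1 + 6) mod 5 = 2
i=2: (2 + 8) mod 5 = 0
i=3: (3 + 0) mod 5 = 3
i=4: (4 + 0) mod 5 = 4
Known residues: [0, 2, 3, 4]; need a permutation of 0..4, so missing residue r = 1
Need (0 + s) mod 5 = 1; smallest s = (1 - 0) mod 5 = 1

Answer: 1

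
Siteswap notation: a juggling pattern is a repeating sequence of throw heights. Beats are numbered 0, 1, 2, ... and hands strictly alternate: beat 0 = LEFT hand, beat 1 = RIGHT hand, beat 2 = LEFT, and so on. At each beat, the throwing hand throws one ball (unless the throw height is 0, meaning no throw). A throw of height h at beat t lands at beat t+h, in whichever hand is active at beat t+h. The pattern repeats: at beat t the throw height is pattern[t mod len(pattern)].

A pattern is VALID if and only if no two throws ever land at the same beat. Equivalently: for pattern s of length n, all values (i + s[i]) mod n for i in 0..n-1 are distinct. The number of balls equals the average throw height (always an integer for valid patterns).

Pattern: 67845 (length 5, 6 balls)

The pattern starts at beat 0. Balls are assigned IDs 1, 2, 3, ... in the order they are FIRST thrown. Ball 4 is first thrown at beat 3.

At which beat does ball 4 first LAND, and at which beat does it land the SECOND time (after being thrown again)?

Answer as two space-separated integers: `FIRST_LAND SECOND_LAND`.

Beat 0 (L): throw ball1 h=6 -> lands@6:L; in-air after throw: [b1@6:L]
Beat 1 (R): throw ball2 h=7 -> lands@8:L; in-air after throw: [b1@6:L b2@8:L]
Beat 2 (L): throw ball3 h=8 -> lands@10:L; in-air after throw: [b1@6:L b2@8:L b3@10:L]
Beat 3 (R): throw ball4 h=4 -> lands@7:R; in-air after throw: [b1@6:L b4@7:R b2@8:L b3@10:L]
Beat 4 (L): throw ball5 h=5 -> lands@9:R; in-air after throw: [b1@6:L b4@7:R b2@8:L b5@9:R b3@10:L]
Beat 5 (R): throw ball6 h=6 -> lands@11:R; in-air after throw: [b1@6:L b4@7:R b2@8:L b5@9:R b3@10:L b6@11:R]
Beat 6 (L): throw ball1 h=7 -> lands@13:R; in-air after throw: [b4@7:R b2@8:L b5@9:R b3@10:L b6@11:R b1@13:R]
Beat 7 (R): throw ball4 h=8 -> lands@15:R; in-air after throw: [b2@8:L b5@9:R b3@10:L b6@11:R b1@13:R b4@15:R]
Beat 8 (L): throw ball2 h=4 -> lands@12:L; in-air after throw: [b5@9:R b3@10:L b6@11:R b2@12:L b1@13:R b4@15:R]
Beat 9 (R): throw ball5 h=5 -> lands@14:L; in-air after throw: [b3@10:L b6@11:R b2@12:L b1@13:R b5@14:L b4@15:R]
Beat 10 (L): throw ball3 h=6 -> lands@16:L; in-air after throw: [b6@11:R b2@12:L b1@13:R b5@14:L b4@15:R b3@16:L]
Beat 11 (R): throw ball6 h=7 -> lands@18:L; in-air after throw: [b2@12:L b1@13:R b5@14:L b4@15:R b3@16:L b6@18:L]
Beat 12 (L): throw ball2 h=8 -> lands@20:L; in-air after throw: [b1@13:R b5@14:L b4@15:R b3@16:L b6@18:L b2@20:L]
Beat 13 (R): throw ball1 h=4 -> lands@17:R; in-air after throw: [b5@14:L b4@15:R b3@16:L b1@17:R b6@18:L b2@20:L]
Beat 14 (L): throw ball5 h=5 -> lands@19:R; in-air after throw: [b4@15:R b3@16:L b1@17:R b6@18:L b5@19:R b2@20:L]
Beat 15 (R): throw ball4 h=6 -> lands@21:R; in-air after throw: [b3@16:L b1@17:R b6@18:L b5@19:R b2@20:L b4@21:R]
Ball 4: thrown@3 h=4 -> first land @7; rethrown@7 h=8 -> second land @15

Answer: 7 15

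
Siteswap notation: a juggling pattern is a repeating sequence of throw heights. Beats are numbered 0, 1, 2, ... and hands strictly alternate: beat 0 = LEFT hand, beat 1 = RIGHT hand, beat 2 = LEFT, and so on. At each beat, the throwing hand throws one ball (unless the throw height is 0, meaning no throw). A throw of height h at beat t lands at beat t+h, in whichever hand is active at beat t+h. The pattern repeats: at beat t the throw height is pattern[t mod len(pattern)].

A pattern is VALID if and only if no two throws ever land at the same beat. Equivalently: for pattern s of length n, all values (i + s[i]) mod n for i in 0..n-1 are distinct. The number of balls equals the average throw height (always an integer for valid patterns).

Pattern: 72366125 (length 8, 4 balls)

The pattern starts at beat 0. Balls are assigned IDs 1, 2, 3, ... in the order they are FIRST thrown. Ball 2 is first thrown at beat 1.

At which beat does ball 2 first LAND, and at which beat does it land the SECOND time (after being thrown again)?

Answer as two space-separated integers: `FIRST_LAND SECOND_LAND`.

Beat 0 (L): throw ball1 h=7 -> lands@7:R; in-air after throw: [b1@7:R]
Beat 1 (R): throw ball2 h=2 -> lands@3:R; in-air after throw: [b2@3:R b1@7:R]
Beat 2 (L): throw ball3 h=3 -> lands@5:R; in-air after throw: [b2@3:R b3@5:R b1@7:R]
Beat 3 (R): throw ball2 h=6 -> lands@9:R; in-air after throw: [b3@5:R b1@7:R b2@9:R]
Beat 4 (L): throw ball4 h=6 -> lands@10:L; in-air after throw: [b3@5:R b1@7:R b2@9:R b4@10:L]
Beat 5 (R): throw ball3 h=1 -> lands@6:L; in-air after throw: [b3@6:L b1@7:R b2@9:R b4@10:L]
Beat 6 (L): throw ball3 h=2 -> lands@8:L; in-air after throw: [b1@7:R b3@8:L b2@9:R b4@10:L]
Beat 7 (R): throw ball1 h=5 -> lands@12:L; in-air after throw: [b3@8:L b2@9:R b4@10:L b1@12:L]
Beat 8 (L): throw ball3 h=7 -> lands@15:R; in-air after throw: [b2@9:R b4@10:L b1@12:L b3@15:R]
Beat 9 (R): throw ball2 h=2 -> lands@11:R; in-air after throw: [b4@10:L b2@11:R b1@12:L b3@15:R]
Ball 2: thrown@1 h=2 -> first land @3; rethrown@3 h=6 -> second land @9

Answer: 3 9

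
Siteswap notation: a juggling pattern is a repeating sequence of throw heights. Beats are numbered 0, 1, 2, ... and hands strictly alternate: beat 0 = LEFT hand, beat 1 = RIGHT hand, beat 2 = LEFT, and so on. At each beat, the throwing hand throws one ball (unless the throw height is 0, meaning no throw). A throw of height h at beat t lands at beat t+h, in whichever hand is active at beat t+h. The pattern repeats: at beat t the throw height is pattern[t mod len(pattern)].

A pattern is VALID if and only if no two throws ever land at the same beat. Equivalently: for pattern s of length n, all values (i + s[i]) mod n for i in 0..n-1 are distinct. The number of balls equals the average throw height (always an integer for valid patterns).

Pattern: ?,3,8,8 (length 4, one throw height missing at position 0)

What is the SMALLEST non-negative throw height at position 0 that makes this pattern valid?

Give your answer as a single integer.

i=0: s[i]=? (unknown)
i=1: (1 + 3) mod 4 = 0
i=2: (2 + 8) mod 4 = 2
i=3: (3 + 8) mod 4 = 3
Known residues: [0, 2, 3]; need a permutation of 0..3, so missing residue r = 1
Need (0 + s) mod 4 = 1; smallest s = (1 - 0) mod 4 = 1

Answer: 1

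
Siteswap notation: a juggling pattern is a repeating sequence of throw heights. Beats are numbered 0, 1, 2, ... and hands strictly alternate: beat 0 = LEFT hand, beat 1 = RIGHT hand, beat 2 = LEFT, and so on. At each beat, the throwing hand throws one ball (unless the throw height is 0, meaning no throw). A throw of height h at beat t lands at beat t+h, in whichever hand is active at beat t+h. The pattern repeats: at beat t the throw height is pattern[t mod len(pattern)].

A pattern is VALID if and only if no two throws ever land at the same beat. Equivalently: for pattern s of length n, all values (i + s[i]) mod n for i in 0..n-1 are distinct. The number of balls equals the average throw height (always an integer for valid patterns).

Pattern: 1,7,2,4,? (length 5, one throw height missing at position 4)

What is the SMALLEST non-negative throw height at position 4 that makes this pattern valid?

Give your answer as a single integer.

i=0: (0 + 1) mod 5 = 1
i=1: (1 + 7) mod 5 = 3
i=2: (2 + 2) mod 5 = 4
i=3: (3 + 4) mod 5 = 2
i=4: s[i]=? (unknown)
Known residues: [1, 2, 3, 4]; need a permutation of 0..4, so missing residue r = 0
Need (4 + s) mod 5 = 0; smallest s = (0 - 4) mod 5 = 1

Answer: 1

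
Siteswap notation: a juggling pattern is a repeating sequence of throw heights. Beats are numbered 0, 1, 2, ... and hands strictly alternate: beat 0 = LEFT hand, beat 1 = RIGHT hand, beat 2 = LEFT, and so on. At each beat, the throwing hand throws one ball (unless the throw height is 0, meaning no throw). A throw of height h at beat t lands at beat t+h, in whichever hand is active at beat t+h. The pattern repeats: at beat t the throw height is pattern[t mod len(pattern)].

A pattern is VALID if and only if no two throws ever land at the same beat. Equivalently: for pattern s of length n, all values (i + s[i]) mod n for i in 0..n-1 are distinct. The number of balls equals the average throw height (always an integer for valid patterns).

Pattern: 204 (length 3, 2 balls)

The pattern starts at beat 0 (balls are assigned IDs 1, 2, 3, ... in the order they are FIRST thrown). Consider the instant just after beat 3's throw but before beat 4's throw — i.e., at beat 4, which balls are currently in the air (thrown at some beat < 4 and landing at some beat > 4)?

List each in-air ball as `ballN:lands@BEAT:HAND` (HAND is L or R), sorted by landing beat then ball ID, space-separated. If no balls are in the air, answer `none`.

Answer: ball2:lands@5:R ball1:lands@6:L

Derivation:
Beat 0 (L): throw ball1 h=2 -> lands@2:L; in-air after throw: [b1@2:L]
Beat 2 (L): throw ball1 h=4 -> lands@6:L; in-air after throw: [b1@6:L]
Beat 3 (R): throw ball2 h=2 -> lands@5:R; in-air after throw: [b2@5:R b1@6:L]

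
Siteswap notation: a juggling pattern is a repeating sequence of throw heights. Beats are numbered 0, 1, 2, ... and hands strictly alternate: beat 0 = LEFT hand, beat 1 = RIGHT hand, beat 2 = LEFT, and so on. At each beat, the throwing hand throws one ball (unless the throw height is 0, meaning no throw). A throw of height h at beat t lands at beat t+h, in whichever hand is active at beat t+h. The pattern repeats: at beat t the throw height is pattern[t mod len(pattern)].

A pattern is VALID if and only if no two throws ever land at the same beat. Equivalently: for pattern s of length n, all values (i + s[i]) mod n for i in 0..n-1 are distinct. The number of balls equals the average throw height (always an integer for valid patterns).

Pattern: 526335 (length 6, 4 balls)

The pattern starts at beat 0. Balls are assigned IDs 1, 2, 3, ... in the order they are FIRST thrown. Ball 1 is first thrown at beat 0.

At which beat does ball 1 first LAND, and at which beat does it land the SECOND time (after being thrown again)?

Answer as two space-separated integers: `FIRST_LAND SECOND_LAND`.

Beat 0 (L): throw ball1 h=5 -> lands@5:R; in-air after throw: [b1@5:R]
Beat 1 (R): throw ball2 h=2 -> lands@3:R; in-air after throw: [b2@3:R b1@5:R]
Beat 2 (L): throw ball3 h=6 -> lands@8:L; in-air after throw: [b2@3:R b1@5:R b3@8:L]
Beat 3 (R): throw ball2 h=3 -> lands@6:L; in-air after throw: [b1@5:R b2@6:L b3@8:L]
Beat 4 (L): throw ball4 h=3 -> lands@7:R; in-air after throw: [b1@5:R b2@6:L b4@7:R b3@8:L]
Beat 5 (R): throw ball1 h=5 -> lands@10:L; in-air after throw: [b2@6:L b4@7:R b3@8:L b1@10:L]
Beat 6 (L): throw ball2 h=5 -> lands@11:R; in-air after throw: [b4@7:R b3@8:L b1@10:L b2@11:R]
Beat 7 (R): throw ball4 h=2 -> lands@9:R; in-air after throw: [b3@8:L b4@9:R b1@10:L b2@11:R]
Beat 8 (L): throw ball3 h=6 -> lands@14:L; in-air after throw: [b4@9:R b1@10:L b2@11:R b3@14:L]
Beat 9 (R): throw ball4 h=3 -> lands@12:L; in-air after throw: [b1@10:L b2@11:R b4@12:L b3@14:L]
Beat 10 (L): throw ball1 h=3 -> lands@13:R; in-air after throw: [b2@11:R b4@12:L b1@13:R b3@14:L]
Ball 1: thrown@0 h=5 -> first land @5; rethrown@5 h=5 -> second land @10

Answer: 5 10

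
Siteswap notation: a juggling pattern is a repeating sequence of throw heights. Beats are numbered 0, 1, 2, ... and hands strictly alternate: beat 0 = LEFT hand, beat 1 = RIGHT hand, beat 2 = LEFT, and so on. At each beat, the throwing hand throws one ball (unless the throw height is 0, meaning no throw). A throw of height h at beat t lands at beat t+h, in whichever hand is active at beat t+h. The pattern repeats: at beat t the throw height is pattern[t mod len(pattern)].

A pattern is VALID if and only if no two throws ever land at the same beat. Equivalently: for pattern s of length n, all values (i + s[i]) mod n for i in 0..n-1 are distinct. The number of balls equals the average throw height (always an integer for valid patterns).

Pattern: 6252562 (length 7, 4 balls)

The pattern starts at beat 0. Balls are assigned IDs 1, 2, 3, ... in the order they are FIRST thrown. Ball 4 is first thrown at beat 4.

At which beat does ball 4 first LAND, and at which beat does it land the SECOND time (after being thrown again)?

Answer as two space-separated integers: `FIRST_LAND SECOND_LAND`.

Beat 0 (L): throw ball1 h=6 -> lands@6:L; in-air after throw: [b1@6:L]
Beat 1 (R): throw ball2 h=2 -> lands@3:R; in-air after throw: [b2@3:R b1@6:L]
Beat 2 (L): throw ball3 h=5 -> lands@7:R; in-air after throw: [b2@3:R b1@6:L b3@7:R]
Beat 3 (R): throw ball2 h=2 -> lands@5:R; in-air after throw: [b2@5:R b1@6:L b3@7:R]
Beat 4 (L): throw ball4 h=5 -> lands@9:R; in-air after throw: [b2@5:R b1@6:L b3@7:R b4@9:R]
Beat 5 (R): throw ball2 h=6 -> lands@11:R; in-air after throw: [b1@6:L b3@7:R b4@9:R b2@11:R]
Beat 6 (L): throw ball1 h=2 -> lands@8:L; in-air after throw: [b3@7:R b1@8:L b4@9:R b2@11:R]
Beat 7 (R): throw ball3 h=6 -> lands@13:R; in-air after throw: [b1@8:L b4@9:R b2@11:R b3@13:R]
Beat 8 (L): throw ball1 h=2 -> lands@10:L; in-air after throw: [b4@9:R b1@10:L b2@11:R b3@13:R]
Beat 9 (R): throw ball4 h=5 -> lands@14:L; in-air after throw: [b1@10:L b2@11:R b3@13:R b4@14:L]
Beat 10 (L): throw ball1 h=2 -> lands@12:L; in-air after throw: [b2@11:R b1@12:L b3@13:R b4@14:L]
Beat 11 (R): throw ball2 h=5 -> lands@16:L; in-air after throw: [b1@12:L b3@13:R b4@14:L b2@16:L]
Ball 4: thrown@4 h=5 -> first land @9; rethrown@9 h=5 -> second land @14

Answer: 9 14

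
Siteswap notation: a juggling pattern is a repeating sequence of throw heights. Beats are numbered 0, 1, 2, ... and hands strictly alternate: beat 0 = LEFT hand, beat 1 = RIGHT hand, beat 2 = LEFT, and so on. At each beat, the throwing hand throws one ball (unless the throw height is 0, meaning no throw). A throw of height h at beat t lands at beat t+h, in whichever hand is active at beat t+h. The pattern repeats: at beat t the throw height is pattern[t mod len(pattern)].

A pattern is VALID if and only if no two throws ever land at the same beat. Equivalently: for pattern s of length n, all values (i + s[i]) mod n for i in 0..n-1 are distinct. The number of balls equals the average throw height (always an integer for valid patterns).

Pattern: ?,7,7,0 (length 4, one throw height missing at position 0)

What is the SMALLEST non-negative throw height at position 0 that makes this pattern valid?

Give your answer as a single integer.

Answer: 2

Derivation:
i=0: s[i]=? (unknown)
i=1: (1 + 7) mod 4 = 0
i=2: (2 + 7) mod 4 = 1
i=3: (3 + 0) mod 4 = 3
Known residues: [0, 1, 3]; need a permutation of 0..3, so missing residue r = 2
Need (0 + s) mod 4 = 2; smallest s = (2 - 0) mod 4 = 2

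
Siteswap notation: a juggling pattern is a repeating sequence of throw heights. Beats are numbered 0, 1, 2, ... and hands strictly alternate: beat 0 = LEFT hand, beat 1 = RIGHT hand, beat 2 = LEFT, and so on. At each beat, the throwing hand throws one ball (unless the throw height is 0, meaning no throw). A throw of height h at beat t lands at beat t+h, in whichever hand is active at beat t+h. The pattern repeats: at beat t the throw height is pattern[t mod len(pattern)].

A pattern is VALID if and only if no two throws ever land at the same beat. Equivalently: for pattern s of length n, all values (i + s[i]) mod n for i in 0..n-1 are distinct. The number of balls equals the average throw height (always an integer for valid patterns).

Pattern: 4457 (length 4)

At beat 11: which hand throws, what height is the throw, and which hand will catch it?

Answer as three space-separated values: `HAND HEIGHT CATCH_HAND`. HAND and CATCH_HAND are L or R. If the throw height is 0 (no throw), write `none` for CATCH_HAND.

Beat 11: 11 mod 2 = 1, so hand = R
Throw height = pattern[11 mod 4] = pattern[3] = 7
Lands at beat 11+7=18, 18 mod 2 = 0, so catch hand = L

Answer: R 7 L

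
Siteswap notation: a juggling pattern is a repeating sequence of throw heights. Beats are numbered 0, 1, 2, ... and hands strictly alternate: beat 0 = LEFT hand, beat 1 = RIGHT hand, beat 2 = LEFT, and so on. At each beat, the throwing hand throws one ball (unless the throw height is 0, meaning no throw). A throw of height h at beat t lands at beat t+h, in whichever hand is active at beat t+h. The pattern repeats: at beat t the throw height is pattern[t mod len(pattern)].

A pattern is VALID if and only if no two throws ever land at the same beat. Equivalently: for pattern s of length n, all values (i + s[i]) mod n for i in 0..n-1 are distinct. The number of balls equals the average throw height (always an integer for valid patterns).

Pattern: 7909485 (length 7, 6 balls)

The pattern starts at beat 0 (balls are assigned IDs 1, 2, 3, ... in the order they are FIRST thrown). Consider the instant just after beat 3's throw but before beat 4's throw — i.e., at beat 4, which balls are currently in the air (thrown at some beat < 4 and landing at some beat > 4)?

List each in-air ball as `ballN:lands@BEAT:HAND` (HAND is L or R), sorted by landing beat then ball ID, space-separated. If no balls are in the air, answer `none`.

Beat 0 (L): throw ball1 h=7 -> lands@7:R; in-air after throw: [b1@7:R]
Beat 1 (R): throw ball2 h=9 -> lands@10:L; in-air after throw: [b1@7:R b2@10:L]
Beat 3 (R): throw ball3 h=9 -> lands@12:L; in-air after throw: [b1@7:R b2@10:L b3@12:L]
Beat 4 (L): throw ball4 h=4 -> lands@8:L; in-air after throw: [b1@7:R b4@8:L b2@10:L b3@12:L]

Answer: ball1:lands@7:R ball2:lands@10:L ball3:lands@12:L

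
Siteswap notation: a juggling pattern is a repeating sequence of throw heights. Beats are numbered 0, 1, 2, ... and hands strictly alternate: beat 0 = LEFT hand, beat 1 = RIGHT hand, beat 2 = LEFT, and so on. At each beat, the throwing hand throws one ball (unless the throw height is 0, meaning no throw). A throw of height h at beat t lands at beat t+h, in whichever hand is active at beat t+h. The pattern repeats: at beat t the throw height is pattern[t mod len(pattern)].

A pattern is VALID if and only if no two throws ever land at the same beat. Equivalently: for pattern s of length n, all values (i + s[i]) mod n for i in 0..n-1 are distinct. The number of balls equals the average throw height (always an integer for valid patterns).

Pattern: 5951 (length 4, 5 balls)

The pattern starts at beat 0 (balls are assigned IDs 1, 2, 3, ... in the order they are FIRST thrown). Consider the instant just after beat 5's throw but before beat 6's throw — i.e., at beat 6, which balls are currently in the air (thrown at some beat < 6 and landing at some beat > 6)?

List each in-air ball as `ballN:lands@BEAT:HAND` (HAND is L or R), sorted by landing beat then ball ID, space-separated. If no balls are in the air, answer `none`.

Answer: ball3:lands@7:R ball4:lands@9:R ball2:lands@10:L ball1:lands@14:L

Derivation:
Beat 0 (L): throw ball1 h=5 -> lands@5:R; in-air after throw: [b1@5:R]
Beat 1 (R): throw ball2 h=9 -> lands@10:L; in-air after throw: [b1@5:R b2@10:L]
Beat 2 (L): throw ball3 h=5 -> lands@7:R; in-air after throw: [b1@5:R b3@7:R b2@10:L]
Beat 3 (R): throw ball4 h=1 -> lands@4:L; in-air after throw: [b4@4:L b1@5:R b3@7:R b2@10:L]
Beat 4 (L): throw ball4 h=5 -> lands@9:R; in-air after throw: [b1@5:R b3@7:R b4@9:R b2@10:L]
Beat 5 (R): throw ball1 h=9 -> lands@14:L; in-air after throw: [b3@7:R b4@9:R b2@10:L b1@14:L]
Beat 6 (L): throw ball5 h=5 -> lands@11:R; in-air after throw: [b3@7:R b4@9:R b2@10:L b5@11:R b1@14:L]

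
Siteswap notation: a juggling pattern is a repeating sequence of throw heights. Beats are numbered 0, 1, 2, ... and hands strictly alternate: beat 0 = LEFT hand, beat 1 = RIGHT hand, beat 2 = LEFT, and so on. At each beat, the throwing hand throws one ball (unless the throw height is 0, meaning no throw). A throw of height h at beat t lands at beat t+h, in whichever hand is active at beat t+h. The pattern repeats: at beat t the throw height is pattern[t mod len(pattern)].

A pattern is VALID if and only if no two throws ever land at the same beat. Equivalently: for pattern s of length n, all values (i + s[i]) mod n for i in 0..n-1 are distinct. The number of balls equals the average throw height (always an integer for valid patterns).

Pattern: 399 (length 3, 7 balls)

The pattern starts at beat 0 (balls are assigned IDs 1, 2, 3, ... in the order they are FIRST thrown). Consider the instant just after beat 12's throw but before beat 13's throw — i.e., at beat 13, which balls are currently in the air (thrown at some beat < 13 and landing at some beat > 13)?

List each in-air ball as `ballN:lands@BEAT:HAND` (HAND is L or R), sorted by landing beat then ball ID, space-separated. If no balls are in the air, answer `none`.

Answer: ball5:lands@14:L ball1:lands@15:R ball6:lands@16:L ball7:lands@17:R ball2:lands@19:R ball3:lands@20:L

Derivation:
Beat 0 (L): throw ball1 h=3 -> lands@3:R; in-air after throw: [b1@3:R]
Beat 1 (R): throw ball2 h=9 -> lands@10:L; in-air after throw: [b1@3:R b2@10:L]
Beat 2 (L): throw ball3 h=9 -> lands@11:R; in-air after throw: [b1@3:R b2@10:L b3@11:R]
Beat 3 (R): throw ball1 h=3 -> lands@6:L; in-air after throw: [b1@6:L b2@10:L b3@11:R]
Beat 4 (L): throw ball4 h=9 -> lands@13:R; in-air after throw: [b1@6:L b2@10:L b3@11:R b4@13:R]
Beat 5 (R): throw ball5 h=9 -> lands@14:L; in-air after throw: [b1@6:L b2@10:L b3@11:R b4@13:R b5@14:L]
Beat 6 (L): throw ball1 h=3 -> lands@9:R; in-air after throw: [b1@9:R b2@10:L b3@11:R b4@13:R b5@14:L]
Beat 7 (R): throw ball6 h=9 -> lands@16:L; in-air after throw: [b1@9:R b2@10:L b3@11:R b4@13:R b5@14:L b6@16:L]
Beat 8 (L): throw ball7 h=9 -> lands@17:R; in-air after throw: [b1@9:R b2@10:L b3@11:R b4@13:R b5@14:L b6@16:L b7@17:R]
Beat 9 (R): throw ball1 h=3 -> lands@12:L; in-air after throw: [b2@10:L b3@11:R b1@12:L b4@13:R b5@14:L b6@16:L b7@17:R]
Beat 10 (L): throw ball2 h=9 -> lands@19:R; in-air after throw: [b3@11:R b1@12:L b4@13:R b5@14:L b6@16:L b7@17:R b2@19:R]
Beat 11 (R): throw ball3 h=9 -> lands@20:L; in-air after throw: [b1@12:L b4@13:R b5@14:L b6@16:L b7@17:R b2@19:R b3@20:L]
Beat 12 (L): throw ball1 h=3 -> lands@15:R; in-air after throw: [b4@13:R b5@14:L b1@15:R b6@16:L b7@17:R b2@19:R b3@20:L]
Beat 13 (R): throw ball4 h=9 -> lands@22:L; in-air after throw: [b5@14:L b1@15:R b6@16:L b7@17:R b2@19:R b3@20:L b4@22:L]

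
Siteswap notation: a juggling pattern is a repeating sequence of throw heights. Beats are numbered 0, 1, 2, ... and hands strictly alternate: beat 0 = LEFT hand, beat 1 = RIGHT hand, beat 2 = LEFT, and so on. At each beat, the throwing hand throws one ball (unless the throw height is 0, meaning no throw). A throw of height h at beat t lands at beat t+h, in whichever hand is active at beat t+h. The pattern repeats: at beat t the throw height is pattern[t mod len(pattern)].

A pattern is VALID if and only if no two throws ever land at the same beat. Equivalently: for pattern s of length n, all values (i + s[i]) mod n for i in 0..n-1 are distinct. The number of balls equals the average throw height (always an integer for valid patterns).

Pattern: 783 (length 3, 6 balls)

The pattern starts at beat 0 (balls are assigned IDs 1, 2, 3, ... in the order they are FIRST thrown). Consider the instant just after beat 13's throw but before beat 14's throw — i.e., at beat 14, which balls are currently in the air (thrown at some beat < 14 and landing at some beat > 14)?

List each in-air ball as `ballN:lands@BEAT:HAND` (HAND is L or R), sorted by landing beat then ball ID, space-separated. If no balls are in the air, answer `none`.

Answer: ball1:lands@15:R ball2:lands@16:L ball4:lands@18:L ball5:lands@19:R ball6:lands@21:R

Derivation:
Beat 0 (L): throw ball1 h=7 -> lands@7:R; in-air after throw: [b1@7:R]
Beat 1 (R): throw ball2 h=8 -> lands@9:R; in-air after throw: [b1@7:R b2@9:R]
Beat 2 (L): throw ball3 h=3 -> lands@5:R; in-air after throw: [b3@5:R b1@7:R b2@9:R]
Beat 3 (R): throw ball4 h=7 -> lands@10:L; in-air after throw: [b3@5:R b1@7:R b2@9:R b4@10:L]
Beat 4 (L): throw ball5 h=8 -> lands@12:L; in-air after throw: [b3@5:R b1@7:R b2@9:R b4@10:L b5@12:L]
Beat 5 (R): throw ball3 h=3 -> lands@8:L; in-air after throw: [b1@7:R b3@8:L b2@9:R b4@10:L b5@12:L]
Beat 6 (L): throw ball6 h=7 -> lands@13:R; in-air after throw: [b1@7:R b3@8:L b2@9:R b4@10:L b5@12:L b6@13:R]
Beat 7 (R): throw ball1 h=8 -> lands@15:R; in-air after throw: [b3@8:L b2@9:R b4@10:L b5@12:L b6@13:R b1@15:R]
Beat 8 (L): throw ball3 h=3 -> lands@11:R; in-air after throw: [b2@9:R b4@10:L b3@11:R b5@12:L b6@13:R b1@15:R]
Beat 9 (R): throw ball2 h=7 -> lands@16:L; in-air after throw: [b4@10:L b3@11:R b5@12:L b6@13:R b1@15:R b2@16:L]
Beat 10 (L): throw ball4 h=8 -> lands@18:L; in-air after throw: [b3@11:R b5@12:L b6@13:R b1@15:R b2@16:L b4@18:L]
Beat 11 (R): throw ball3 h=3 -> lands@14:L; in-air after throw: [b5@12:L b6@13:R b3@14:L b1@15:R b2@16:L b4@18:L]
Beat 12 (L): throw ball5 h=7 -> lands@19:R; in-air after throw: [b6@13:R b3@14:L b1@15:R b2@16:L b4@18:L b5@19:R]
Beat 13 (R): throw ball6 h=8 -> lands@21:R; in-air after throw: [b3@14:L b1@15:R b2@16:L b4@18:L b5@19:R b6@21:R]
Beat 14 (L): throw ball3 h=3 -> lands@17:R; in-air after throw: [b1@15:R b2@16:L b3@17:R b4@18:L b5@19:R b6@21:R]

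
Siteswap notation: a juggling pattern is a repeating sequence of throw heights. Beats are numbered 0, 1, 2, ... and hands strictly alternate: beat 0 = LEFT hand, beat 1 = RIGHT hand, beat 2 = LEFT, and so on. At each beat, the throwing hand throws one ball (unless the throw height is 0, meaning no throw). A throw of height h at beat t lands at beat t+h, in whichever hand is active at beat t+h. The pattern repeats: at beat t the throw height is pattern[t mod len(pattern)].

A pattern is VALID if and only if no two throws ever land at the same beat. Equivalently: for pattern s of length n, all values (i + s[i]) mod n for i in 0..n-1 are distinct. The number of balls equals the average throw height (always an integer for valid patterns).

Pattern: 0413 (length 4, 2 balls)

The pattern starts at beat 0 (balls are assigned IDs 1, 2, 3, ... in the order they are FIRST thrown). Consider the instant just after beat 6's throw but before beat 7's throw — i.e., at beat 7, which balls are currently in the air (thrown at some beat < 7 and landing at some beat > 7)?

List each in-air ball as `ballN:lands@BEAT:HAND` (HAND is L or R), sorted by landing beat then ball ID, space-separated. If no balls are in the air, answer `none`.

Beat 1 (R): throw ball1 h=4 -> lands@5:R; in-air after throw: [b1@5:R]
Beat 2 (L): throw ball2 h=1 -> lands@3:R; in-air after throw: [b2@3:R b1@5:R]
Beat 3 (R): throw ball2 h=3 -> lands@6:L; in-air after throw: [b1@5:R b2@6:L]
Beat 5 (R): throw ball1 h=4 -> lands@9:R; in-air after throw: [b2@6:L b1@9:R]
Beat 6 (L): throw ball2 h=1 -> lands@7:R; in-air after throw: [b2@7:R b1@9:R]
Beat 7 (R): throw ball2 h=3 -> lands@10:L; in-air after throw: [b1@9:R b2@10:L]

Answer: ball1:lands@9:R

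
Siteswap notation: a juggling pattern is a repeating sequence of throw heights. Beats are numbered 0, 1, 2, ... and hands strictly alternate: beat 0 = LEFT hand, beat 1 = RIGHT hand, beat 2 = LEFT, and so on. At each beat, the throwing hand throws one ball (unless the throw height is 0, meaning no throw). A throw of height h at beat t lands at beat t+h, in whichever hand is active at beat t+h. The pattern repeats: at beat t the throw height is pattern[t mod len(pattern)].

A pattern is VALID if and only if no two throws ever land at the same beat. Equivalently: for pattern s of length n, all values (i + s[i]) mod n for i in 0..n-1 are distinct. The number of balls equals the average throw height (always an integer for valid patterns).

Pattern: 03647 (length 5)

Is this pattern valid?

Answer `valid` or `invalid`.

Answer: valid

Derivation:
i=0: (i + s[i]) mod n = (0 + 0) mod 5 = 0
i=1: (i + s[i]) mod n = (1 + 3) mod 5 = 4
i=2: (i + s[i]) mod n = (2 + 6) mod 5 = 3
i=3: (i + s[i]) mod n = (3 + 4) mod 5 = 2
i=4: (i + s[i]) mod n = (4 + 7) mod 5 = 1
Residues: [0, 4, 3, 2, 1], distinct: True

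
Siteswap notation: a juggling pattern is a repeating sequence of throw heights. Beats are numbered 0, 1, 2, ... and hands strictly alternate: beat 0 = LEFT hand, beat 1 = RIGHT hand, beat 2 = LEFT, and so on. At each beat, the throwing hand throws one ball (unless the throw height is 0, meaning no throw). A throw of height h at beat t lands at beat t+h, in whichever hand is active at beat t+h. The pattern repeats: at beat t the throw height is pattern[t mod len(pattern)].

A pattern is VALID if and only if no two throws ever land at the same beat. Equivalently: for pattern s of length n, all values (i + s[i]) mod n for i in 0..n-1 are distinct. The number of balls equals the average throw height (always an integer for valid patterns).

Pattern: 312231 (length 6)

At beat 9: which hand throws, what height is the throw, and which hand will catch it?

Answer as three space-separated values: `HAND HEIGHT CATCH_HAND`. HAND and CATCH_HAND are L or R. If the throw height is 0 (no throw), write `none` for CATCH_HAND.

Beat 9: 9 mod 2 = 1, so hand = R
Throw height = pattern[9 mod 6] = pattern[3] = 2
Lands at beat 9+2=11, 11 mod 2 = 1, so catch hand = R

Answer: R 2 R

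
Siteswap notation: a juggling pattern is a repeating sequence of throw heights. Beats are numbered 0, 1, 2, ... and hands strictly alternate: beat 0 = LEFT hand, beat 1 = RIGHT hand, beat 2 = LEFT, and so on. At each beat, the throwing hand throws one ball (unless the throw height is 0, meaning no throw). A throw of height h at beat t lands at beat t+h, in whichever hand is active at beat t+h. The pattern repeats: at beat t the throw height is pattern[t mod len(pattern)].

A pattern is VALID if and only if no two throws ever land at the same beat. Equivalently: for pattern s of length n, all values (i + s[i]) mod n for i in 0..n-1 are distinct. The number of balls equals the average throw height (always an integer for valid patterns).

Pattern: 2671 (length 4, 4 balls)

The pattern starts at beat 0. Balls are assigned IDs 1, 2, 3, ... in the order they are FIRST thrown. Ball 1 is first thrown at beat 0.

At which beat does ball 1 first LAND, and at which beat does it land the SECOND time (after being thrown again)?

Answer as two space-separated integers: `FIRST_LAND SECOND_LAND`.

Answer: 2 9

Derivation:
Beat 0 (L): throw ball1 h=2 -> lands@2:L; in-air after throw: [b1@2:L]
Beat 1 (R): throw ball2 h=6 -> lands@7:R; in-air after throw: [b1@2:L b2@7:R]
Beat 2 (L): throw ball1 h=7 -> lands@9:R; in-air after throw: [b2@7:R b1@9:R]
Beat 3 (R): throw ball3 h=1 -> lands@4:L; in-air after throw: [b3@4:L b2@7:R b1@9:R]
Beat 4 (L): throw ball3 h=2 -> lands@6:L; in-air after throw: [b3@6:L b2@7:R b1@9:R]
Beat 5 (R): throw ball4 h=6 -> lands@11:R; in-air after throw: [b3@6:L b2@7:R b1@9:R b4@11:R]
Beat 6 (L): throw ball3 h=7 -> lands@13:R; in-air after throw: [b2@7:R b1@9:R b4@11:R b3@13:R]
Beat 7 (R): throw ball2 h=1 -> lands@8:L; in-air after throw: [b2@8:L b1@9:R b4@11:R b3@13:R]
Beat 8 (L): throw ball2 h=2 -> lands@10:L; in-air after throw: [b1@9:R b2@10:L b4@11:R b3@13:R]
Beat 9 (R): throw ball1 h=6 -> lands@15:R; in-air after throw: [b2@10:L b4@11:R b3@13:R b1@15:R]
Ball 1: thrown@0 h=2 -> first land @2; rethrown@2 h=7 -> second land @9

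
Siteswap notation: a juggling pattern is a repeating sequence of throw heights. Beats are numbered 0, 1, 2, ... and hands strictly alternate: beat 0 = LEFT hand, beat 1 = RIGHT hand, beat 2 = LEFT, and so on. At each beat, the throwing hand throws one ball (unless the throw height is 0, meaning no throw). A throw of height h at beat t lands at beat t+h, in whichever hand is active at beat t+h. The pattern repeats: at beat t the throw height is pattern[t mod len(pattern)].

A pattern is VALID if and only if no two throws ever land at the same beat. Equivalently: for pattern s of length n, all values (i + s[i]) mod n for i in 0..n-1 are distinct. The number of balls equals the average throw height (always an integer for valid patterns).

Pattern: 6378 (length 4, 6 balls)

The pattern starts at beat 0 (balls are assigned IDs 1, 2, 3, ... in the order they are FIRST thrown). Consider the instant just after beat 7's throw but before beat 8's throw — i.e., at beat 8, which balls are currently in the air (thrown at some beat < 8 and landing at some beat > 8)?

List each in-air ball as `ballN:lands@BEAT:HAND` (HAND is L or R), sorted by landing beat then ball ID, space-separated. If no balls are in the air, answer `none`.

Answer: ball3:lands@9:R ball2:lands@10:L ball4:lands@11:R ball1:lands@13:R ball6:lands@15:R

Derivation:
Beat 0 (L): throw ball1 h=6 -> lands@6:L; in-air after throw: [b1@6:L]
Beat 1 (R): throw ball2 h=3 -> lands@4:L; in-air after throw: [b2@4:L b1@6:L]
Beat 2 (L): throw ball3 h=7 -> lands@9:R; in-air after throw: [b2@4:L b1@6:L b3@9:R]
Beat 3 (R): throw ball4 h=8 -> lands@11:R; in-air after throw: [b2@4:L b1@6:L b3@9:R b4@11:R]
Beat 4 (L): throw ball2 h=6 -> lands@10:L; in-air after throw: [b1@6:L b3@9:R b2@10:L b4@11:R]
Beat 5 (R): throw ball5 h=3 -> lands@8:L; in-air after throw: [b1@6:L b5@8:L b3@9:R b2@10:L b4@11:R]
Beat 6 (L): throw ball1 h=7 -> lands@13:R; in-air after throw: [b5@8:L b3@9:R b2@10:L b4@11:R b1@13:R]
Beat 7 (R): throw ball6 h=8 -> lands@15:R; in-air after throw: [b5@8:L b3@9:R b2@10:L b4@11:R b1@13:R b6@15:R]
Beat 8 (L): throw ball5 h=6 -> lands@14:L; in-air after throw: [b3@9:R b2@10:L b4@11:R b1@13:R b5@14:L b6@15:R]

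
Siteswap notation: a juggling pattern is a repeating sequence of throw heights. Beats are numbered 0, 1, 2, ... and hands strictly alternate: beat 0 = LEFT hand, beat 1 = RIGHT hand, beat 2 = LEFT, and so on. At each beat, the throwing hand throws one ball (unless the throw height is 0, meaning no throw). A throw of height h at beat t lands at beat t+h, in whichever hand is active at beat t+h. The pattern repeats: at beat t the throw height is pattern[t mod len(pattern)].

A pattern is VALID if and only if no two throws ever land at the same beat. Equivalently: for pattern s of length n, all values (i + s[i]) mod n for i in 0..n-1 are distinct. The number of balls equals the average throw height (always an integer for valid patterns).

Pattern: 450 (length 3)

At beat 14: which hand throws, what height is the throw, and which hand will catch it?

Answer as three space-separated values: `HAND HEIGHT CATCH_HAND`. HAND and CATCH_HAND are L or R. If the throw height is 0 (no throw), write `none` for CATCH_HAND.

Beat 14: 14 mod 2 = 0, so hand = L
Throw height = pattern[14 mod 3] = pattern[2] = 0

Answer: L 0 none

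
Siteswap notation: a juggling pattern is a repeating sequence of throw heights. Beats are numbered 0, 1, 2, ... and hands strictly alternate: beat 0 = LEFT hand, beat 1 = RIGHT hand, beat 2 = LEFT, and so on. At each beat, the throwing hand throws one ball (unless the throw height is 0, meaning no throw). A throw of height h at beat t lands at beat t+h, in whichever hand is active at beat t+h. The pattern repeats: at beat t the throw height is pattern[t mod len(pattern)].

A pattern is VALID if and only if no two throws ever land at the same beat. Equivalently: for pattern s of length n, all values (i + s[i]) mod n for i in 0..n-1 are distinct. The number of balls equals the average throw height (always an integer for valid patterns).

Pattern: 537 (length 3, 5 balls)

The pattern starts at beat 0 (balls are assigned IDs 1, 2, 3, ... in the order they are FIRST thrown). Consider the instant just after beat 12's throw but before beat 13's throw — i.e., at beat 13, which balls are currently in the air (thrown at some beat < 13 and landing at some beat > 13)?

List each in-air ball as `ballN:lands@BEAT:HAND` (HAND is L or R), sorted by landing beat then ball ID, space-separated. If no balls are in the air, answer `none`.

Beat 0 (L): throw ball1 h=5 -> lands@5:R; in-air after throw: [b1@5:R]
Beat 1 (R): throw ball2 h=3 -> lands@4:L; in-air after throw: [b2@4:L b1@5:R]
Beat 2 (L): throw ball3 h=7 -> lands@9:R; in-air after throw: [b2@4:L b1@5:R b3@9:R]
Beat 3 (R): throw ball4 h=5 -> lands@8:L; in-air after throw: [b2@4:L b1@5:R b4@8:L b3@9:R]
Beat 4 (L): throw ball2 h=3 -> lands@7:R; in-air after throw: [b1@5:R b2@7:R b4@8:L b3@9:R]
Beat 5 (R): throw ball1 h=7 -> lands@12:L; in-air after throw: [b2@7:R b4@8:L b3@9:R b1@12:L]
Beat 6 (L): throw ball5 h=5 -> lands@11:R; in-air after throw: [b2@7:R b4@8:L b3@9:R b5@11:R b1@12:L]
Beat 7 (R): throw ball2 h=3 -> lands@10:L; in-air after throw: [b4@8:L b3@9:R b2@10:L b5@11:R b1@12:L]
Beat 8 (L): throw ball4 h=7 -> lands@15:R; in-air after throw: [b3@9:R b2@10:L b5@11:R b1@12:L b4@15:R]
Beat 9 (R): throw ball3 h=5 -> lands@14:L; in-air after throw: [b2@10:L b5@11:R b1@12:L b3@14:L b4@15:R]
Beat 10 (L): throw ball2 h=3 -> lands@13:R; in-air after throw: [b5@11:R b1@12:L b2@13:R b3@14:L b4@15:R]
Beat 11 (R): throw ball5 h=7 -> lands@18:L; in-air after throw: [b1@12:L b2@13:R b3@14:L b4@15:R b5@18:L]
Beat 12 (L): throw ball1 h=5 -> lands@17:R; in-air after throw: [b2@13:R b3@14:L b4@15:R b1@17:R b5@18:L]
Beat 13 (R): throw ball2 h=3 -> lands@16:L; in-air after throw: [b3@14:L b4@15:R b2@16:L b1@17:R b5@18:L]

Answer: ball3:lands@14:L ball4:lands@15:R ball1:lands@17:R ball5:lands@18:L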